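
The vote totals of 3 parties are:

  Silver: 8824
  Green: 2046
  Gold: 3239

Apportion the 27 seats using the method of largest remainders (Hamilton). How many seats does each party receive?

Total 14109; standard divisor 14109/27 ≈ 522.556.
Standard quotas: Silver 16.8862, Green 3.9154, Gold 6.1984.
Lower quotas: Silver 16, Green 3, Gold 6 (sum 25, leaving 2 seats).
Remainders in descending order: Green 0.9154, Silver 0.8862, Gold 0.1984.
The surplus seats go to Green, Silver.

Silver: 17, Green: 4, Gold: 6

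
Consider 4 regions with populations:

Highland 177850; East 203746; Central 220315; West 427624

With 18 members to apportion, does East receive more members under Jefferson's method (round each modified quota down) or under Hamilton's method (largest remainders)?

Jefferson: Highland 3, East 3, Central 4, West 8.
Hamilton: Highland 3, East 4, Central 4, West 7.
East gets 3 under Jefferson and 4 under Hamilton.

Hamilton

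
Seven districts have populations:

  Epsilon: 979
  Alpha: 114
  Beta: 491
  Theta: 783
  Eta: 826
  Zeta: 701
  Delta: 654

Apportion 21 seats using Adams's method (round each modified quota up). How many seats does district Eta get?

4

Standard divisor 4548/21 ≈ 216.571; standard quotas: Epsilon 4.520, Alpha 0.526, Beta 2.267, Theta 3.615, Eta 3.814, Zeta 3.237, Delta 3.020.
Rounding up gives 5, 1, 3, 4, 4, 4, 4 = 25 seats, so the divisor must be adjusted.
With modified divisor 250: modified quotas Epsilon 3.916, Alpha 0.456, Beta 1.964, Theta 3.132, Eta 3.304, Zeta 2.804, Delta 2.616.
Rounding up: Epsilon 4, Alpha 1, Beta 2, Theta 4, Eta 4, Zeta 3, Delta 3 (total 21).
Eta receives 4.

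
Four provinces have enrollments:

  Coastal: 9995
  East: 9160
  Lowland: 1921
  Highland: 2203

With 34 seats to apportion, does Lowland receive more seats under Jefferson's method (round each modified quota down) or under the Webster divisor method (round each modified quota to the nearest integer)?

Webster

Jefferson: Coastal 15, East 14, Lowland 2, Highland 3.
Webster: Coastal 15, East 13, Lowland 3, Highland 3.
Lowland gets 2 under Jefferson and 3 under Webster.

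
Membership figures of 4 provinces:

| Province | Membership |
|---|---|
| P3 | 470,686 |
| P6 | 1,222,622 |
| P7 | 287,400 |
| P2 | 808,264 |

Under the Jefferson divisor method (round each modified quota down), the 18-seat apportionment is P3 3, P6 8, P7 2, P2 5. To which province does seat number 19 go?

Priority for the next seat is population ÷ (current seats + 1).
Priorities: P3 117671.500, P6 135846.889, P7 95800.000, P2 134710.667.
Highest priority: P6.

P6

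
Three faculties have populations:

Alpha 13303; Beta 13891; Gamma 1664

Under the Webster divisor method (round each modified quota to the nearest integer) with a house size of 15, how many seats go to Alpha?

7

Standard divisor 28858/15 ≈ 1923.867; standard quotas: Alpha 6.915, Beta 7.220, Gamma 0.865.
Rounding to the nearest integer gives Alpha 7, Beta 7, Gamma 1 — total 15, matching the house size, so no adjustment is needed.
Alpha receives 7.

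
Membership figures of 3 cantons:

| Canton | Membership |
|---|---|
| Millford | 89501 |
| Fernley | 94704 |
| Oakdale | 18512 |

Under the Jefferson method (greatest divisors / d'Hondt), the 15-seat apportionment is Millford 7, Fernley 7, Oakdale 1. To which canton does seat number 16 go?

Fernley

Priority for the next seat is population ÷ (current seats + 1).
Priorities: Millford 11187.625, Fernley 11838.000, Oakdale 9256.000.
Highest priority: Fernley.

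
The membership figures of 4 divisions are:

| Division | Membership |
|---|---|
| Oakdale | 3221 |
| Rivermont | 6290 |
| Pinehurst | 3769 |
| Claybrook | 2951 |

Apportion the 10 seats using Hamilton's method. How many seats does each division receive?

Total 16231; standard divisor 16231/10 ≈ 1623.1.
Standard quotas: Oakdale 1.9845, Rivermont 3.8753, Pinehurst 2.3221, Claybrook 1.8181.
Lower quotas: Oakdale 1, Rivermont 3, Pinehurst 2, Claybrook 1 (sum 7, leaving 3 seats).
Remainders in descending order: Oakdale 0.9845, Rivermont 0.8753, Claybrook 0.8181, Pinehurst 0.3221.
The surplus seats go to Oakdale, Rivermont, Claybrook.

Oakdale=2; Rivermont=4; Pinehurst=2; Claybrook=2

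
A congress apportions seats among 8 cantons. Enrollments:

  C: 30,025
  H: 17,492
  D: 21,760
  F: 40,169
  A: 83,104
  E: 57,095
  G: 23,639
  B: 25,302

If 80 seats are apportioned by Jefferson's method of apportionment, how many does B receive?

Standard divisor 298586/80 ≈ 3732.325; standard quotas: C 8.045, H 4.687, D 5.830, F 10.762, A 22.266, E 15.297, G 6.334, B 6.779.
Rounding down gives 8, 4, 5, 10, 22, 15, 6, 6 = 76 seats, so the divisor must be adjusted.
With modified divisor 3600: modified quotas C 8.340, H 4.859, D 6.044, F 11.158, A 23.084, E 15.860, G 6.566, B 7.028.
Rounding down: C 8, H 4, D 6, F 11, A 23, E 15, G 6, B 7 (total 80).
B receives 7.

7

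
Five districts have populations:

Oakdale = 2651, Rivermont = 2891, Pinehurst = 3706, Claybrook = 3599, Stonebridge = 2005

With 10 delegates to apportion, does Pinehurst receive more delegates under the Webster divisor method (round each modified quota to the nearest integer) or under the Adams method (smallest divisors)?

Webster

Webster: Oakdale 2, Rivermont 2, Pinehurst 3, Claybrook 2, Stonebridge 1.
Adams: Oakdale 2, Rivermont 2, Pinehurst 2, Claybrook 2, Stonebridge 2.
Pinehurst gets 3 under Webster and 2 under Adams.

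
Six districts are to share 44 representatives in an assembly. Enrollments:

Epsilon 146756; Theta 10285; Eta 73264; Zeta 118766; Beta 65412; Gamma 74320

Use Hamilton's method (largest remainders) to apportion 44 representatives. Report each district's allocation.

Epsilon=13; Theta=1; Eta=6; Zeta=11; Beta=6; Gamma=7

Total 488803; standard divisor 488803/44 ≈ 11109.159.
Standard quotas: Epsilon 13.2104, Theta 0.9258, Eta 6.5949, Zeta 10.6908, Beta 5.8881, Gamma 6.6900.
Lower quotas: Epsilon 13, Theta 0, Eta 6, Zeta 10, Beta 5, Gamma 6 (sum 40, leaving 4 seats).
Remainders in descending order: Theta 0.9258, Beta 0.8881, Zeta 0.6908, Gamma 0.6900, Eta 0.5949, Epsilon 0.2104.
The surplus seats go to Theta, Beta, Zeta, Gamma.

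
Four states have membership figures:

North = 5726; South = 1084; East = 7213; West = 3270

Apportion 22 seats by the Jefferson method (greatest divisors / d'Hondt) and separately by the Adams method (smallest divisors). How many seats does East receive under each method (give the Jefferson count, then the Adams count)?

10 and 9

Jefferson: North 7, South 1, East 10, West 4.
Adams: North 7, South 2, East 9, West 4.
East gets 10 under Jefferson and 9 under Adams.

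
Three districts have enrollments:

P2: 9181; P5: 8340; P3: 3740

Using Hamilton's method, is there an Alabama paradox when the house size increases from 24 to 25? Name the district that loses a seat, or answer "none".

none

At 24 seats: P2 10, P5 10, P3 4.
At 25 seats: P2 11, P5 10, P3 4.
No district's allocation decreased.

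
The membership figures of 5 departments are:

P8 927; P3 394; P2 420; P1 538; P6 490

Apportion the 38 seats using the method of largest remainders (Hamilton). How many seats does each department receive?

Standard divisor: 2769 ÷ 38 ≈ 72.868.
Standard quotas: P8 12.722, P3 5.407, P2 5.764, P1 7.383, P6 6.724.
Lower quotas: P8 12, P3 5, P2 5, P1 7, P6 6 (sum 35, leaving 3 seats).
Remainders in descending order: P2 0.764, P6 0.724, P8 0.722, P3 0.407, P1 0.383.
Largest remainders: P2, P6, P8 receive the extra seats.

P8 13; P3 5; P2 6; P1 7; P6 7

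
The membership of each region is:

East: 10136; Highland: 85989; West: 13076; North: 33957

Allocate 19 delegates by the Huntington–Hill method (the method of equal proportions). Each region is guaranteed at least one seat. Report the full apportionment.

East 1, Highland 11, West 2, North 5

With divisor 7539: modified quotas East 1.344, Highland 11.406, West 1.734, North 4.504.
Geometric-mean thresholds: East √(1·2)=1.414, Highland √(11·12)=11.489, West √(1·2)=1.414, North √(4·5)=4.472.
Each quota rounded against its threshold gives East 1, Highland 11, West 2, North 5 (total 19).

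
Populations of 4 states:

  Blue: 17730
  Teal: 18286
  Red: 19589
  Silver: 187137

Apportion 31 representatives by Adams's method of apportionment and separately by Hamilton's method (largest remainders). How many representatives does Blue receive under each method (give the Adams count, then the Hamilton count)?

3 and 2

Adams: Blue 3, Teal 3, Red 3, Silver 22.
Hamilton: Blue 2, Teal 2, Red 3, Silver 24.
Blue gets 3 under Adams and 2 under Hamilton.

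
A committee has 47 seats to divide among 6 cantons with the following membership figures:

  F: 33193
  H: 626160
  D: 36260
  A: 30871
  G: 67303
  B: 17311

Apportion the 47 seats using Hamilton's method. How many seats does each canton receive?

Total 811098; standard divisor 811098/47 ≈ 17257.404.
Standard quotas: F 1.9234, H 36.2836, D 2.1011, A 1.7889, G 3.8999, B 1.0031.
Lower quotas: F 1, H 36, D 2, A 1, G 3, B 1 (sum 44, leaving 3 seats).
Remainders in descending order: F 0.9234, G 0.8999, A 0.7889, H 0.2836, D 0.1011, B 0.0031.
The surplus seats go to F, G, A.

F: 2, H: 36, D: 2, A: 2, G: 4, B: 1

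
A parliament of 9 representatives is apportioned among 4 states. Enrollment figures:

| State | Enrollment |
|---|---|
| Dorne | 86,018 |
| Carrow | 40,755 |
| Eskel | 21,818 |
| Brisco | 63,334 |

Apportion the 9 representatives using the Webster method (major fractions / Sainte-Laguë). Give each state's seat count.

Standard divisor 211925/9 ≈ 23547.222; standard quotas: Dorne 3.653, Carrow 1.731, Eskel 0.927, Brisco 2.690.
Rounding to the nearest integer gives 4, 2, 1, 3 = 10 seats, so the divisor must be adjusted.
With modified divisor 25000: modified quotas Dorne 3.441, Carrow 1.630, Eskel 0.873, Brisco 2.533.
Rounding to the nearest integer: Dorne 3, Carrow 2, Eskel 1, Brisco 3 (total 9).

Dorne: 3; Carrow: 2; Eskel: 1; Brisco: 3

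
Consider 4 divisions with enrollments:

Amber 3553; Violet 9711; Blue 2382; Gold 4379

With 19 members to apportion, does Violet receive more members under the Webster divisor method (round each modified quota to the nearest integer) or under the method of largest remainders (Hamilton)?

Webster: Amber 3, Violet 10, Blue 2, Gold 4.
Hamilton: Amber 4, Violet 9, Blue 2, Gold 4.
Violet gets 10 under Webster and 9 under Hamilton.

Webster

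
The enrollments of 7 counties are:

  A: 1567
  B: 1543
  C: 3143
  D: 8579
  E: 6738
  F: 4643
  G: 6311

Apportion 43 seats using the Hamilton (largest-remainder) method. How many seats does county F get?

6

Total 32524; standard divisor 32524/43 ≈ 756.372.
Standard quotas: A 2.0717, B 2.0400, C 4.1554, D 11.3423, E 8.9083, F 6.1385, G 8.3438.
Lower quotas: A 2, B 2, C 4, D 11, E 8, F 6, G 8 (sum 41, leaving 2 seats).
Remainders in descending order: E 0.9083, G 0.3438, D 0.3423, C 0.1554, F 0.1385, A 0.0717, B 0.0400.
Largest remainders: E, G receive the extra seats.
F receives 6.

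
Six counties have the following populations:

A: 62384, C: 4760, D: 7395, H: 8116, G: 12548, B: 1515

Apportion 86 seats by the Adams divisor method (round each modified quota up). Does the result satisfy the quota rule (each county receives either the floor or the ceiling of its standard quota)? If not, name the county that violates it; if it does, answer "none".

Standard quotas: A 55.471, C 4.233, D 6.576, H 7.217, G 11.157, B 1.347.
Adams allocation: A 54, C 5, D 7, H 7, G 11, B 2.
A has quota 55.471 (lower 55, upper 56) but receives 54 — outside the quota interval.

A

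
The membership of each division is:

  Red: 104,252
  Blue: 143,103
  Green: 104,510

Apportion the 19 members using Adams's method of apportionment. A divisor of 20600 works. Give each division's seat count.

Red 6, Blue 7, Green 6

With modified divisor 20600: modified quotas Red 5.061, Blue 6.947, Green 5.073.
Rounding up: Red 6, Blue 7, Green 6 (total 19).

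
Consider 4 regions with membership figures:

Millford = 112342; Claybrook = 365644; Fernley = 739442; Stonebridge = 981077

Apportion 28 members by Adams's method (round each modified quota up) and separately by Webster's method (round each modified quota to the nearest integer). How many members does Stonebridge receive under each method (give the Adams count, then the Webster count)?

Adams: Millford 2, Claybrook 5, Fernley 9, Stonebridge 12.
Webster: Millford 1, Claybrook 5, Fernley 9, Stonebridge 13.
Stonebridge gets 12 under Adams and 13 under Webster.

12 and 13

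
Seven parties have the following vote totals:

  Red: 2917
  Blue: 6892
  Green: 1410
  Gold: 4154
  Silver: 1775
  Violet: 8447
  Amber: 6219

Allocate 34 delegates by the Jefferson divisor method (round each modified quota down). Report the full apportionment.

Red 3; Blue 8; Green 1; Gold 4; Silver 2; Violet 9; Amber 7

Standard divisor 31814/34 ≈ 935.706; standard quotas: Red 3.117, Blue 7.366, Green 1.507, Gold 4.439, Silver 1.897, Violet 9.027, Amber 6.646.
Rounding down gives 3, 7, 1, 4, 1, 9, 6 = 31 seats, so the divisor must be adjusted.
With modified divisor 850: modified quotas Red 3.432, Blue 8.108, Green 1.659, Gold 4.887, Silver 2.088, Violet 9.938, Amber 7.316.
Rounding down: Red 3, Blue 8, Green 1, Gold 4, Silver 2, Violet 9, Amber 7 (total 34).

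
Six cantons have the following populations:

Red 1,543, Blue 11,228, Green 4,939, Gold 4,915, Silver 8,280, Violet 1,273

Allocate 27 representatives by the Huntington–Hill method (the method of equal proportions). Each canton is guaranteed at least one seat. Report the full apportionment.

Red 1, Blue 10, Green 4, Gold 4, Silver 7, Violet 1

With divisor 1145: modified quotas Red 1.348, Blue 9.806, Green 4.314, Gold 4.293, Silver 7.231, Violet 1.112.
Geometric-mean thresholds: Red √(1·2)=1.414, Blue √(9·10)=9.487, Green √(4·5)=4.472, Gold √(4·5)=4.472, Silver √(7·8)=7.483, Violet √(1·2)=1.414.
Each quota rounded against its threshold gives Red 1, Blue 10, Green 4, Gold 4, Silver 7, Violet 1 (total 27).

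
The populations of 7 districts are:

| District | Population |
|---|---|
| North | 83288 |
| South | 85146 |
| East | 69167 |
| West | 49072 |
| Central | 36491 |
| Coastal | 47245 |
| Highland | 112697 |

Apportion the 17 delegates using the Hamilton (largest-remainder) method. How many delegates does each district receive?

The standard divisor is 483106/17 = 28418.
Standard quotas: North 2.9308, South 2.9962, East 2.4339, West 1.7268, Central 1.2841, Coastal 1.6625, Highland 3.9657.
Lower quotas: North 2, South 2, East 2, West 1, Central 1, Coastal 1, Highland 3 (sum 12, leaving 5 seats).
Remainders in descending order: South 0.9962, Highland 0.9657, North 0.9308, West 0.7268, Coastal 0.6625, East 0.4339, Central 0.2841.
The surplus seats go to South, Highland, North, West, Coastal.

North=3, South=3, East=2, West=2, Central=1, Coastal=2, Highland=4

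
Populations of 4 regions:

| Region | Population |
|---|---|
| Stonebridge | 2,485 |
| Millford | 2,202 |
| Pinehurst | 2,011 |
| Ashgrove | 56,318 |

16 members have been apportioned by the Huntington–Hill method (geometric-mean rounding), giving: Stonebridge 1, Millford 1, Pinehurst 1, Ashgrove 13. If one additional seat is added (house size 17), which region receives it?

Priority for the next seat is population ÷ (√(s·(s+1))).
Priorities: Stonebridge 1757.160, Millford 1557.049, Pinehurst 1421.992, Ashgrove 4174.568.
Highest priority: Ashgrove.

Ashgrove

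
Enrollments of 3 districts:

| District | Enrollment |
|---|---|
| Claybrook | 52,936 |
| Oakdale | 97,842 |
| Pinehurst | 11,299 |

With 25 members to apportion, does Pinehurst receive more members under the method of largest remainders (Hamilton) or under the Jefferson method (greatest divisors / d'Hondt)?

Hamilton: Claybrook 8, Oakdale 15, Pinehurst 2.
Jefferson: Claybrook 8, Oakdale 16, Pinehurst 1.
Pinehurst gets 2 under Hamilton and 1 under Jefferson.

Hamilton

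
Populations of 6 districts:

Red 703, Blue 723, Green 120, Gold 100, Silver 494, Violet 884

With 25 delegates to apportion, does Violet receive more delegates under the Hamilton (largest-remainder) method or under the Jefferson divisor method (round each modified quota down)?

Jefferson

Hamilton: Red 6, Blue 6, Green 1, Gold 1, Silver 4, Violet 7.
Jefferson: Red 6, Blue 6, Green 1, Gold 0, Silver 4, Violet 8.
Violet gets 7 under Hamilton and 8 under Jefferson.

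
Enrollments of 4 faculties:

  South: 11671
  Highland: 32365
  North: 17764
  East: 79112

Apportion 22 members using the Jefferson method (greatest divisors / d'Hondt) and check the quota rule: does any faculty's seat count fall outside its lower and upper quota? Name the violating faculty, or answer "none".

none

Standard quotas: South 1.822, Highland 5.053, North 2.773, East 12.351.
Jefferson allocation: South 1, Highland 5, North 3, East 13.
Every allocation lies between the lower and upper quota.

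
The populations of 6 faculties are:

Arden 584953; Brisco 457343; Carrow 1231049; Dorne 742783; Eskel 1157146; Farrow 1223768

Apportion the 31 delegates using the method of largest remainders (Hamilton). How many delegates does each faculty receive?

Arden: 3, Brisco: 3, Carrow: 7, Dorne: 4, Eskel: 7, Farrow: 7

The standard divisor is 5397042/31 ≈ 174098.129.
Standard quotas: Arden 3.3599, Brisco 2.6269, Carrow 7.0710, Dorne 4.2665, Eskel 6.6465, Farrow 7.0292.
Lower quotas: Arden 3, Brisco 2, Carrow 7, Dorne 4, Eskel 6, Farrow 7 (sum 29, leaving 2 seats).
Remainders in descending order: Eskel 0.6465, Brisco 0.6269, Arden 0.3599, Dorne 0.2665, Carrow 0.0710, Farrow 0.0292.
Largest remainders: Eskel, Brisco receive the extra seats.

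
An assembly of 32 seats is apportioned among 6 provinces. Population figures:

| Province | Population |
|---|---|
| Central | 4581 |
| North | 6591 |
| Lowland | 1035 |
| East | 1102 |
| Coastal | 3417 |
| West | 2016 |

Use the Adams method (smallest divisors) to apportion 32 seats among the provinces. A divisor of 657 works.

Central 7; North 11; Lowland 2; East 2; Coastal 6; West 4

With modified divisor 657: modified quotas Central 6.973, North 10.032, Lowland 1.575, East 1.677, Coastal 5.201, West 3.068.
Rounding up: Central 7, North 11, Lowland 2, East 2, Coastal 6, West 4 (total 32).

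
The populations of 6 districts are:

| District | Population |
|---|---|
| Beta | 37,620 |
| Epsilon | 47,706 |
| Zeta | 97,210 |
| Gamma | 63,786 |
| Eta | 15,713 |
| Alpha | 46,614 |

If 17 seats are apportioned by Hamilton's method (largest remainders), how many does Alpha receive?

Total 308649; standard divisor 308649/17 ≈ 18155.824.
Standard quotas: Beta 2.0721, Epsilon 2.6276, Zeta 5.3542, Gamma 3.5133, Eta 0.8655, Alpha 2.5674.
Lower quotas: Beta 2, Epsilon 2, Zeta 5, Gamma 3, Eta 0, Alpha 2 (sum 14, leaving 3 seats).
Remainders in descending order: Eta 0.8655, Epsilon 0.6276, Alpha 0.5674, Gamma 0.5133, Zeta 0.3542, Beta 0.0721.
The surplus seats go to Eta, Epsilon, Alpha.
Alpha receives 3.

3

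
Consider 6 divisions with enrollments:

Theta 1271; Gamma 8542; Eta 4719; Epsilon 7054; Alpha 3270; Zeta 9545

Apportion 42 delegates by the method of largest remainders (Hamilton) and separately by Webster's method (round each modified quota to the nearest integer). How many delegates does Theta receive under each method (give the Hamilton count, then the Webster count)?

1 and 2

Hamilton: Theta 1, Gamma 10, Eta 6, Epsilon 9, Alpha 4, Zeta 12.
Webster: Theta 2, Gamma 10, Eta 6, Epsilon 8, Alpha 4, Zeta 12.
Theta gets 1 under Hamilton and 2 under Webster.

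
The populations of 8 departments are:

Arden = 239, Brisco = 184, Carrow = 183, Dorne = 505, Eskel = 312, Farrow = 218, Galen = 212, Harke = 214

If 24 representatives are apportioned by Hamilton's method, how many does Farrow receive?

The standard divisor is 2067/24 ≈ 86.125.
Standard quotas: Arden 2.775, Brisco 2.136, Carrow 2.125, Dorne 5.864, Eskel 3.623, Farrow 2.531, Galen 2.462, Harke 2.485.
Lower quotas: Arden 2, Brisco 2, Carrow 2, Dorne 5, Eskel 3, Farrow 2, Galen 2, Harke 2 (sum 20, leaving 4 seats).
Remainders in descending order: Dorne 0.864, Arden 0.775, Eskel 0.623, Farrow 0.531, Harke 0.485, Galen 0.462, Brisco 0.136, Carrow 0.125.
The surplus seats go to Dorne, Arden, Eskel, Farrow.
Farrow receives 3.

3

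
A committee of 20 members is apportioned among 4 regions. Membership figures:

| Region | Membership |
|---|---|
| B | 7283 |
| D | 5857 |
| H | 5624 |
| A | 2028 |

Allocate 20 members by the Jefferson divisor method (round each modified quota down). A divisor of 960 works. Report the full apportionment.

B=7, D=6, H=5, A=2

With modified divisor 960: modified quotas B 7.586, D 6.101, H 5.858, A 2.112.
Rounding down: B 7, D 6, H 5, A 2 (total 20).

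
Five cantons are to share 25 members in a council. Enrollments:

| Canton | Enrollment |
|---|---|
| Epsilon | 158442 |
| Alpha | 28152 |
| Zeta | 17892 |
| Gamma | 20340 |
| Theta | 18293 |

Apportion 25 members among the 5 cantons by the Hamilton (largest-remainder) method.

Standard divisor: 243119 ÷ 25 ≈ 9724.76.
Standard quotas: Epsilon 16.2926, Alpha 2.8949, Zeta 1.8398, Gamma 2.0916, Theta 1.8811.
Lower quotas: Epsilon 16, Alpha 2, Zeta 1, Gamma 2, Theta 1 (sum 22, leaving 3 seats).
Remainders in descending order: Alpha 0.8949, Theta 0.8811, Zeta 0.8398, Epsilon 0.2926, Gamma 0.0916.
The surplus seats go to Alpha, Theta, Zeta.

Epsilon 16, Alpha 3, Zeta 2, Gamma 2, Theta 2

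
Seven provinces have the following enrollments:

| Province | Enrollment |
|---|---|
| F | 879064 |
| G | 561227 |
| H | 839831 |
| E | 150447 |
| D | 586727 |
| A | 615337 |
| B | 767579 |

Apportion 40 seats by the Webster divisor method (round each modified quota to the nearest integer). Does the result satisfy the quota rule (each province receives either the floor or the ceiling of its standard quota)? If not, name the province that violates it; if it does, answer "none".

Standard quotas: F 7.991, G 5.102, H 7.634, E 1.368, D 5.334, A 5.594, B 6.978.
Webster allocation: F 8, G 5, H 8, E 1, D 5, A 6, B 7.
Every allocation lies between the lower and upper quota.

none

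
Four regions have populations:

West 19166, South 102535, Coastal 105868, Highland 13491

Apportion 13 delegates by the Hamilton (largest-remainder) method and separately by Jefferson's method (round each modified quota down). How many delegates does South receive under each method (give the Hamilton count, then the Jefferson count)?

Hamilton: West 1, South 5, Coastal 6, Highland 1.
Jefferson: West 1, South 6, Coastal 6, Highland 0.
South gets 5 under Hamilton and 6 under Jefferson.

5 and 6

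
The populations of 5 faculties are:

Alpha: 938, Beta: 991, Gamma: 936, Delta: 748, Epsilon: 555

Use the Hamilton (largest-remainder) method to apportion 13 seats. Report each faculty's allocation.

Standard divisor: 4168 ÷ 13 ≈ 320.615.
Standard quotas: Alpha 2.926, Beta 3.091, Gamma 2.919, Delta 2.333, Epsilon 1.731.
Lower quotas: Alpha 2, Beta 3, Gamma 2, Delta 2, Epsilon 1 (sum 10, leaving 3 seats).
Remainders in descending order: Alpha 0.926, Gamma 0.919, Epsilon 0.731, Delta 0.333, Beta 0.091.
Largest remainders: Alpha, Gamma, Epsilon receive the extra seats.

Alpha 3, Beta 3, Gamma 3, Delta 2, Epsilon 2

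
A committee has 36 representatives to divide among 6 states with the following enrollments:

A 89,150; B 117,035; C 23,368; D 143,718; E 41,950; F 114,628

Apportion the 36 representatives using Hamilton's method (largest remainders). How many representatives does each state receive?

A: 6, B: 8, C: 1, D: 10, E: 3, F: 8

Standard divisor: 529849 ÷ 36 ≈ 14718.028.
Standard quotas: A 6.0572, B 7.9518, C 1.5877, D 9.7648, E 2.8502, F 7.7883.
Lower quotas: A 6, B 7, C 1, D 9, E 2, F 7 (sum 32, leaving 4 seats).
Remainders in descending order: B 0.9518, E 0.8502, F 0.7883, D 0.7648, C 0.5877, A 0.0572.
The surplus seats go to B, E, F, D.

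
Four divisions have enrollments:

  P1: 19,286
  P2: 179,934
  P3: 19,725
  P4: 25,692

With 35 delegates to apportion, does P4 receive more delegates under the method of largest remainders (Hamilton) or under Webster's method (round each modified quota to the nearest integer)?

Hamilton: P1 3, P2 26, P3 3, P4 3.
Webster: P1 3, P2 25, P3 3, P4 4.
P4 gets 3 under Hamilton and 4 under Webster.

Webster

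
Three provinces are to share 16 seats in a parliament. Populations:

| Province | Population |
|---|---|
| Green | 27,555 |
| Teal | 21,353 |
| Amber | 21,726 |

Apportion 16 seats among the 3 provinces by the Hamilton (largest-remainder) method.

Green 6, Teal 5, Amber 5

The standard divisor is 70634/16 ≈ 4414.625.
Standard quotas: Green 6.2418, Teal 4.8369, Amber 4.9214.
Lower quotas: Green 6, Teal 4, Amber 4 (sum 14, leaving 2 seats).
Remainders in descending order: Amber 0.9214, Teal 0.8369, Green 0.2418.
Largest remainders: Amber, Teal receive the extra seats.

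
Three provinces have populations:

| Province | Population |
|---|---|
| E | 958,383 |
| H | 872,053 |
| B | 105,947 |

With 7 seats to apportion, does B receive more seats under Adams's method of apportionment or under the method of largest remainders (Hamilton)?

Adams: E 3, H 3, B 1.
Hamilton: E 4, H 3, B 0.
B gets 1 under Adams and 0 under Hamilton.

Adams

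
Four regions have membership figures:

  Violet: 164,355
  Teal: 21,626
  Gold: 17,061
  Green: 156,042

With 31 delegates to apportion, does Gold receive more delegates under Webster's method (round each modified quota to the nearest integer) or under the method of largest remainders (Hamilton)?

Hamilton

Webster: Violet 14, Teal 2, Gold 1, Green 14.
Hamilton: Violet 14, Teal 2, Gold 2, Green 13.
Gold gets 1 under Webster and 2 under Hamilton.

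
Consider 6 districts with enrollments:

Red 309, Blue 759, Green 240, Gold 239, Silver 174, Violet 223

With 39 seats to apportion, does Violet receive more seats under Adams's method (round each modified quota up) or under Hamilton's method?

Adams

Adams: Red 6, Blue 14, Green 5, Gold 5, Silver 4, Violet 5.
Hamilton: Red 6, Blue 15, Green 5, Gold 5, Silver 4, Violet 4.
Violet gets 5 under Adams and 4 under Hamilton.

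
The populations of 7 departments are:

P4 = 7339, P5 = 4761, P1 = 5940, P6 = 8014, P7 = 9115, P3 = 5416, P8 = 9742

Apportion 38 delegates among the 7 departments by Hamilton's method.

P4=6, P5=4, P1=4, P6=6, P7=7, P3=4, P8=7

Total 50327; standard divisor 50327/38 ≈ 1324.395.
Standard quotas: P4 5.5414, P5 3.5948, P1 4.4851, P6 6.0511, P7 6.8824, P3 4.0894, P8 7.3558.
Lower quotas: P4 5, P5 3, P1 4, P6 6, P7 6, P3 4, P8 7 (sum 35, leaving 3 seats).
Remainders in descending order: P7 0.8824, P5 0.5948, P4 0.5414, P1 0.4851, P8 0.3558, P3 0.0894, P6 0.0511.
Largest remainders: P7, P5, P4 receive the extra seats.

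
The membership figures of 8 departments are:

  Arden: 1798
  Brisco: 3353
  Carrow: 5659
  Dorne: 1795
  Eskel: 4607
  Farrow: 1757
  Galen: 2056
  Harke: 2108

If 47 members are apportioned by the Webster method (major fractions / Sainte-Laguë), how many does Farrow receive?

Standard divisor 23133/47 ≈ 492.191; standard quotas: Arden 3.653, Brisco 6.812, Carrow 11.498, Dorne 3.647, Eskel 9.360, Farrow 3.570, Galen 4.177, Harke 4.283.
Rounding to the nearest integer gives Arden 4, Brisco 7, Carrow 11, Dorne 4, Eskel 9, Farrow 4, Galen 4, Harke 4 — total 47, matching the house size, so no adjustment is needed.
Farrow receives 4.

4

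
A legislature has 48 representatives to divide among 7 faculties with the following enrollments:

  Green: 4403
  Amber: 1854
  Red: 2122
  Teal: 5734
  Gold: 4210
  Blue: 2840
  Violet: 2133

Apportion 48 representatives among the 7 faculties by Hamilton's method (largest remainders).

Green=9; Amber=4; Red=4; Teal=12; Gold=9; Blue=6; Violet=4

Total 23296; standard divisor 23296/48 ≈ 485.333.
Standard quotas: Green 9.0721, Amber 3.8201, Red 4.3723, Teal 11.8146, Gold 8.6745, Blue 5.8516, Violet 4.3949.
Lower quotas: Green 9, Amber 3, Red 4, Teal 11, Gold 8, Blue 5, Violet 4 (sum 44, leaving 4 seats).
Remainders in descending order: Blue 0.8516, Amber 0.8201, Teal 0.8146, Gold 0.6745, Violet 0.3949, Red 0.3723, Green 0.0721.
The surplus seats go to Blue, Amber, Teal, Gold.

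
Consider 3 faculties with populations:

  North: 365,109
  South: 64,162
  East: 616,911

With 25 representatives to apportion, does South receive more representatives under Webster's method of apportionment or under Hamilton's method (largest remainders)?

Webster

Webster: North 9, South 2, East 14.
Hamilton: North 9, South 1, East 15.
South gets 2 under Webster and 1 under Hamilton.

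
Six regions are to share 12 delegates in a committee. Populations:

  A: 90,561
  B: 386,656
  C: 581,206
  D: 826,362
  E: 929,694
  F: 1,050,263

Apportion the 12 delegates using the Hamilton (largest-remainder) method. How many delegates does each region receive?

Total 3864742; standard divisor 3864742/12 ≈ 322061.833.
Standard quotas: A 0.2812, B 1.2006, C 1.8046, D 2.5658, E 2.8867, F 3.2611.
Lower quotas: A 0, B 1, C 1, D 2, E 2, F 3 (sum 9, leaving 3 seats).
Remainders in descending order: E 0.8867, C 0.8046, D 0.5658, A 0.2812, F 0.2611, B 0.2006.
Largest remainders: E, C, D receive the extra seats.

A 0, B 1, C 2, D 3, E 3, F 3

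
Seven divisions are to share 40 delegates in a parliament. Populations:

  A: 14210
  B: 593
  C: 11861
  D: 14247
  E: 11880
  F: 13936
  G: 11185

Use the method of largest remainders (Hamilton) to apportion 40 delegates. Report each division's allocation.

A 7, B 0, C 6, D 8, E 6, F 7, G 6

The standard divisor is 77912/40 ≈ 1947.8.
Standard quotas: A 7.2954, B 0.3044, C 6.0894, D 7.3144, E 6.0992, F 7.1547, G 5.7424.
Lower quotas: A 7, B 0, C 6, D 7, E 6, F 7, G 5 (sum 38, leaving 2 seats).
Remainders in descending order: G 0.7424, D 0.3144, B 0.3044, A 0.2954, F 0.1547, E 0.0992, C 0.0894.
Largest remainders: G, D receive the extra seats.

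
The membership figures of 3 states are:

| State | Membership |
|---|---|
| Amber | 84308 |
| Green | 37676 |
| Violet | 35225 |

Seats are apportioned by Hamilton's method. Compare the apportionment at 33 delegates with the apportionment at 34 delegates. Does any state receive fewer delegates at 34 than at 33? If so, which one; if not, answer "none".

At 33 seats: Amber 18, Green 8, Violet 7.
At 34 seats: Amber 18, Green 8, Violet 8.
No state's allocation decreased.

none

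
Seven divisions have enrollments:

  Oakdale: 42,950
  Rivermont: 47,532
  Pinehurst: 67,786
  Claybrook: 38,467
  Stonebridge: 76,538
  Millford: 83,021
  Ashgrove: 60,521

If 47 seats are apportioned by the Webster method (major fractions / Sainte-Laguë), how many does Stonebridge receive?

9

Standard divisor 416815/47 ≈ 8868.404; standard quotas: Oakdale 4.843, Rivermont 5.360, Pinehurst 7.644, Claybrook 4.338, Stonebridge 8.630, Millford 9.361, Ashgrove 6.824.
Rounding to the nearest integer gives Oakdale 5, Rivermont 5, Pinehurst 8, Claybrook 4, Stonebridge 9, Millford 9, Ashgrove 7 — total 47, matching the house size, so no adjustment is needed.
Stonebridge receives 9.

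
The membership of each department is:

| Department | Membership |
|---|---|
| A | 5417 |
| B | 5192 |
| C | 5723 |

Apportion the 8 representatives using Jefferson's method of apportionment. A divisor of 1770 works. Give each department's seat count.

A: 3, B: 2, C: 3

With modified divisor 1770: modified quotas A 3.060, B 2.933, C 3.233.
Rounding down: A 3, B 2, C 3 (total 8).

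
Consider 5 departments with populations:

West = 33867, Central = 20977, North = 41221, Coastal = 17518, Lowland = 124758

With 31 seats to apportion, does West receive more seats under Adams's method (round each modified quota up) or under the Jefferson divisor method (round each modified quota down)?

Adams

Adams: West 5, Central 3, North 5, Coastal 3, Lowland 15.
Jefferson: West 4, Central 3, North 5, Coastal 2, Lowland 17.
West gets 5 under Adams and 4 under Jefferson.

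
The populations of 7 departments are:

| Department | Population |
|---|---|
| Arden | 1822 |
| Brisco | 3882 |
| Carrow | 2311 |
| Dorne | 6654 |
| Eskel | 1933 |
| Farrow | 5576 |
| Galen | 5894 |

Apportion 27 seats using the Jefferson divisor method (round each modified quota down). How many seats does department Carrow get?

2

Standard divisor 28072/27 ≈ 1039.704; standard quotas: Arden 1.752, Brisco 3.734, Carrow 2.223, Dorne 6.400, Eskel 1.859, Farrow 5.363, Galen 5.669.
Rounding down gives 1, 3, 2, 6, 1, 5, 5 = 23 seats, so the divisor must be adjusted.
With modified divisor 940: modified quotas Arden 1.938, Brisco 4.130, Carrow 2.459, Dorne 7.079, Eskel 2.056, Farrow 5.932, Galen 6.270.
Rounding down: Arden 1, Brisco 4, Carrow 2, Dorne 7, Eskel 2, Farrow 5, Galen 6 (total 27).
Carrow receives 2.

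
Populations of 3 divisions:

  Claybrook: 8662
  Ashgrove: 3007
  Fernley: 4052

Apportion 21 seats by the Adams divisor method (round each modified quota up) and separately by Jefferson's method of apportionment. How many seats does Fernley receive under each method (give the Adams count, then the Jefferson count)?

Adams: Claybrook 11, Ashgrove 4, Fernley 6.
Jefferson: Claybrook 12, Ashgrove 4, Fernley 5.
Fernley gets 6 under Adams and 5 under Jefferson.

6 and 5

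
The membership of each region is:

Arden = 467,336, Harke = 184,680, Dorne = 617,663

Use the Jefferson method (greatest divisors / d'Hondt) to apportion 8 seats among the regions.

Standard divisor 1269679/8 ≈ 158709.875; standard quotas: Arden 2.945, Harke 1.164, Dorne 3.892.
Rounding down gives 2, 1, 3 = 6 seats, so the divisor must be adjusted.
With modified divisor 139000: modified quotas Arden 3.362, Harke 1.329, Dorne 4.444.
Rounding down: Arden 3, Harke 1, Dorne 4 (total 8).

Arden 3; Harke 1; Dorne 4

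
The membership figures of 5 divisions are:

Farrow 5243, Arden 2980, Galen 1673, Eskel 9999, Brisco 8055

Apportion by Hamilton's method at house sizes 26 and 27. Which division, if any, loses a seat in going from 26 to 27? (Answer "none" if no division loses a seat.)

Galen

At 26 seats: Farrow 5, Arden 3, Galen 2, Eskel 9, Brisco 7.
At 27 seats: Farrow 5, Arden 3, Galen 1, Eskel 10, Brisco 8.
Galen drops from 2 to 1.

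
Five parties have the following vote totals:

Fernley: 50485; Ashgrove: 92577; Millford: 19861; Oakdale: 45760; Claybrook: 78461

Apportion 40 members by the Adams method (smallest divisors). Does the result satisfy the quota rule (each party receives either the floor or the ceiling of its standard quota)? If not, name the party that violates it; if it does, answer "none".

none

Standard quotas: Fernley 7.033, Ashgrove 12.896, Millford 2.767, Oakdale 6.375, Claybrook 10.930.
Adams allocation: Fernley 7, Ashgrove 13, Millford 3, Oakdale 6, Claybrook 11.
Every allocation lies between the lower and upper quota.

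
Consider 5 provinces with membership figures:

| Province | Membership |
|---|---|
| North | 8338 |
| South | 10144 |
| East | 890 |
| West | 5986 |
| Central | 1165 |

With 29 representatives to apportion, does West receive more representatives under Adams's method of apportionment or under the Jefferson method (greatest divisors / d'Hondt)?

Adams: North 9, South 11, East 1, West 6, Central 2.
Jefferson: North 9, South 11, East 1, West 7, Central 1.
West gets 6 under Adams and 7 under Jefferson.

Jefferson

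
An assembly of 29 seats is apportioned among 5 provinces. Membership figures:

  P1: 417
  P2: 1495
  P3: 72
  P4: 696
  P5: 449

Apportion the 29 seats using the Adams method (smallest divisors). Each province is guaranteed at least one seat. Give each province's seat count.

Standard divisor 3129/29 ≈ 107.897; standard quotas: P1 3.865, P2 13.856, P3 0.667, P4 6.451, P5 4.161.
Rounding up gives 4, 14, 1, 7, 5 = 31 seats, so the divisor must be adjusted.
With modified divisor 115.5: modified quotas P1 3.610, P2 12.944, P3 0.623, P4 6.026, P5 3.887.
Rounding up: P1 4, P2 13, P3 1, P4 7, P5 4 (total 29).

P1: 4, P2: 13, P3: 1, P4: 7, P5: 4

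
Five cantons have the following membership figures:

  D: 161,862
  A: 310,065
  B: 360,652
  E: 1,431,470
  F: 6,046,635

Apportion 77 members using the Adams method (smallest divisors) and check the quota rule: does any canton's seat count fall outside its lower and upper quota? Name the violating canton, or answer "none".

Standard quotas: D 1.500, A 2.873, B 3.342, E 13.263, F 56.023.
Adams allocation: D 2, A 3, B 4, E 13, F 55.
F has quota 56.023 (lower 56, upper 57) but receives 55 — outside the quota interval.

F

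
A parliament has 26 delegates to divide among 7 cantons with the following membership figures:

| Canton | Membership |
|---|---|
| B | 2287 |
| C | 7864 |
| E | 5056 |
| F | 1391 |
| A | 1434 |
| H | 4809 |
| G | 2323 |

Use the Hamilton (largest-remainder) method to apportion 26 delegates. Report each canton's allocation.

B: 2; C: 8; E: 5; F: 2; A: 2; H: 5; G: 2

Total 25164; standard divisor 25164/26 ≈ 967.846.
Standard quotas: B 2.3630, C 8.1253, E 5.2240, F 1.4372, A 1.4816, H 4.9688, G 2.4002.
Lower quotas: B 2, C 8, E 5, F 1, A 1, H 4, G 2 (sum 23, leaving 3 seats).
Remainders in descending order: H 0.9688, A 0.4816, F 0.4372, G 0.4002, B 0.3630, E 0.2240, C 0.1253.
Largest remainders: H, A, F receive the extra seats.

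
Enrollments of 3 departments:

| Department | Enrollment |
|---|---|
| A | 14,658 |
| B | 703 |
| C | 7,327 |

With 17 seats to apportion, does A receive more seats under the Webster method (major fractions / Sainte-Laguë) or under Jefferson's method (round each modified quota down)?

Webster: A 11, B 1, C 5.
Jefferson: A 12, B 0, C 5.
A gets 11 under Webster and 12 under Jefferson.

Jefferson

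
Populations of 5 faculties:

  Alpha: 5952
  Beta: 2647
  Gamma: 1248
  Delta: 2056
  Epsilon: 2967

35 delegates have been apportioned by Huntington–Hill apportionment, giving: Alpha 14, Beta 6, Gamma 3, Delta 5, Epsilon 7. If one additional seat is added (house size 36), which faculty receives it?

Alpha

Priority for the next seat is population ÷ (√(s·(s+1))).
Priorities: Alpha 410.727, Beta 408.441, Gamma 360.267, Delta 375.373, Epsilon 396.482.
Highest priority: Alpha.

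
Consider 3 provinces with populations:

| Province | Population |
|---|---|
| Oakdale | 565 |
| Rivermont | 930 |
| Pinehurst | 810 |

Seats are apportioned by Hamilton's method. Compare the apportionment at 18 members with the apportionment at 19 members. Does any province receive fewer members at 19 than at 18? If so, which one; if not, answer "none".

Oakdale

At 18 seats: Oakdale 5, Rivermont 7, Pinehurst 6.
At 19 seats: Oakdale 4, Rivermont 8, Pinehurst 7.
Oakdale drops from 5 to 4.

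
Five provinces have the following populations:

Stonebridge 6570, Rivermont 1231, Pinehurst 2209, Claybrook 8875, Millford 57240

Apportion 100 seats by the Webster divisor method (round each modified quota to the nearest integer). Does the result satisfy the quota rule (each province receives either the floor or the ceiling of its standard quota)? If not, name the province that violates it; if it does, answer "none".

Millford

Standard quotas: Stonebridge 8.631, Rivermont 1.617, Pinehurst 2.902, Claybrook 11.658, Millford 75.192.
Webster allocation: Stonebridge 9, Rivermont 2, Pinehurst 3, Claybrook 12, Millford 74.
Millford has quota 75.192 (lower 75, upper 76) but receives 74 — outside the quota interval.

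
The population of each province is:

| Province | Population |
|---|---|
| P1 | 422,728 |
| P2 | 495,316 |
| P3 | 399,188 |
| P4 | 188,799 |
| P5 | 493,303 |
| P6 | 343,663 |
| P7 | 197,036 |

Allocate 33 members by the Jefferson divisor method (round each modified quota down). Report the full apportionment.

P1 6; P2 7; P3 5; P4 2; P5 7; P6 4; P7 2

Standard divisor 2540033/33 ≈ 76970.697; standard quotas: P1 5.492, P2 6.435, P3 5.186, P4 2.453, P5 6.409, P6 4.465, P7 2.560.
Rounding down gives 5, 6, 5, 2, 6, 4, 2 = 30 seats, so the divisor must be adjusted.
With modified divisor 69600: modified quotas P1 6.074, P2 7.117, P3 5.735, P4 2.713, P5 7.088, P6 4.938, P7 2.831.
Rounding down: P1 6, P2 7, P3 5, P4 2, P5 7, P6 4, P7 2 (total 33).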